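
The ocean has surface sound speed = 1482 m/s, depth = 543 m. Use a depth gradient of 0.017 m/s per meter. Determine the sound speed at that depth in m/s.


1491.231 m/s


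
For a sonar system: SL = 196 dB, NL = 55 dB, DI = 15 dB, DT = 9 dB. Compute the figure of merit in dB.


FOM = SL - NL + DI - DT = 196 - 55 + 15 - 9 = 147

147 dB


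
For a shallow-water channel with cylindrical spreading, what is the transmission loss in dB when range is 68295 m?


TL = 10*log10(68295) = 48.34

48.34 dB


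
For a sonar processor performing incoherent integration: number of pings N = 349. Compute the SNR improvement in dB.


Gain = 5*log10(349) = 12.71

12.71 dB


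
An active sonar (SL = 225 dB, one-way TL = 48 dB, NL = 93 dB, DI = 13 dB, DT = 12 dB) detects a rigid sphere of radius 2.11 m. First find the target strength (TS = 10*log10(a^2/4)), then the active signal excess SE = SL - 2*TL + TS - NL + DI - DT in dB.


Step 1: TS = 10*log10(2.11^2/4) = 0.47 dB
Step 2: SE = SL - 2*TL + TS - NL + DI - DT = 225 - 2*48 + (0.47) - 93 + 13 - 12 = 37.47

37.47 dB


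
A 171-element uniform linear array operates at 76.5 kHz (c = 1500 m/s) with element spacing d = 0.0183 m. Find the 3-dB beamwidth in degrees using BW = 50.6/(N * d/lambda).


0.32 deg


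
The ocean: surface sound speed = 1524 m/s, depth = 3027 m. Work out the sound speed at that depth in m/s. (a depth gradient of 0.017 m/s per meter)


c = 1524 + 0.017 * 3027 = 1575.459

1575.459 m/s


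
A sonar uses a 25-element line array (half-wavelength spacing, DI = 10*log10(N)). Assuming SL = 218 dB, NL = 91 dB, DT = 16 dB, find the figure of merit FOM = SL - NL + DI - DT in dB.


Step 1: DI = 10*log10(25) = 13.98 dB
Step 2: FOM = SL - NL + DI - DT = 218 - 91 + 13.98 - 16 = 124.98

124.98 dB


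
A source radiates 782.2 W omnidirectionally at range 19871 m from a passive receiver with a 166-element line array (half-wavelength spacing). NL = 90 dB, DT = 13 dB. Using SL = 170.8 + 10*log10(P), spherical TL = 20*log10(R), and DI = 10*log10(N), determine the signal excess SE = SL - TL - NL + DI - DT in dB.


Step 1: SL = 170.8 + 10*log10(782.2) = 199.73 dB
Step 2: TL = 20*log10(19871) = 85.96 dB
Step 3: DI = 10*log10(166) = 22.2 dB
Step 4: SE = SL - TL - NL + DI - DT = 199.73 - 85.96 - 90 + 22.2 - 13 = 32.97

32.97 dB


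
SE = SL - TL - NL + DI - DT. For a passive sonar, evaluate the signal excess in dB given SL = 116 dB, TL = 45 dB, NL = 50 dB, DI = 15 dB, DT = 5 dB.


SE = SL - TL - NL + DI - DT = 116 - 45 - 50 + 15 - 5 = 31

31 dB


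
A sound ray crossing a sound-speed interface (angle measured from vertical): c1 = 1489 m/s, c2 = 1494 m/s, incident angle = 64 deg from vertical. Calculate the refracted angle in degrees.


64.4 deg


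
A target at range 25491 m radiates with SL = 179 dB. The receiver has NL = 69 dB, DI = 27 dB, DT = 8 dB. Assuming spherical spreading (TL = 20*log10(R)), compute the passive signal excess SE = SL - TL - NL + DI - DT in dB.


Step 1: TL = 20*log10(25491) = 88.13 dB
Step 2: SE = 179 - 88.13 - 69 + 27 - 8 = 40.87

40.87 dB


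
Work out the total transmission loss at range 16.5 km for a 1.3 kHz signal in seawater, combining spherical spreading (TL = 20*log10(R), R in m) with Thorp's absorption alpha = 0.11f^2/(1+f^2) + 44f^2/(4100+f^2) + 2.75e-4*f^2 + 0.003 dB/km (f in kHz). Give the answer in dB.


Step 1 (Thorp): alpha = 0.11*1.69/(1+1.69) + 44*1.69/(4100+1.69) + 2.75e-4*1.69 + 0.003 = 0.0907 dB/km
Step 2: TL_spread = 20*log10(16500) = 84.35 dB
Step 3: TL_abs = alpha*R = 0.0907 * 16.5 = 1.5 dB
Step 4: TL_total = 84.35 + 1.5 = 85.85

85.85 dB


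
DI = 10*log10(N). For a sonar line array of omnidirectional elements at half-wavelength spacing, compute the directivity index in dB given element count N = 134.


21.27 dB


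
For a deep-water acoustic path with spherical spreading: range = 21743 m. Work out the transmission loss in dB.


TL = 20*log10(21743) = 86.75

86.75 dB


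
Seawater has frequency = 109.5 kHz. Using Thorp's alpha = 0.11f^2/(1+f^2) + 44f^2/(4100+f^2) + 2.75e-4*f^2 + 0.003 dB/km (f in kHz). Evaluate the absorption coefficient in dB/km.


f^2 = 11990.25
alpha = 0.11*11990.25/(1+11990.25) + 44*11990.25/(4100+11990.25) + 2.75e-4*11990.25 + 0.003 = 36.199

36.199 dB/km


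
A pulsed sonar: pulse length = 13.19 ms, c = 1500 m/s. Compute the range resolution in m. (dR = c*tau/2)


dR = c*tau/2 = 1500 * 13.19e-3 / 2 = 9.8925

9.8925 m


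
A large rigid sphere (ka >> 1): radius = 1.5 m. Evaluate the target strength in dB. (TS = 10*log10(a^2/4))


TS = 10*log10(1.5^2 / 4) = 10*log10(0.5625) = -2.5

-2.5 dB


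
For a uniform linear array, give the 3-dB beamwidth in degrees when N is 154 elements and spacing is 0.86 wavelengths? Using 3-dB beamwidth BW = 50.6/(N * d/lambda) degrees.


BW = 50.6 / (154 * 0.86) = 50.6 / 132.44 = 0.38

0.38 deg


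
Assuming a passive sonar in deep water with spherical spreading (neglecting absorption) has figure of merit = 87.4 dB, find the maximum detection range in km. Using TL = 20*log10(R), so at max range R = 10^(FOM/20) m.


At max range FOM = TL, so 20*log10(R) = 87.4
R = 10^(87.4/20) = 23442.29 m = 23.44 km

23.44 km


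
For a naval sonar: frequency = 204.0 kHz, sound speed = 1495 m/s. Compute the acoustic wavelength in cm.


lambda = c/f = 1495 / 204000 = 0.0073 m = 0.73 cm

0.73 cm


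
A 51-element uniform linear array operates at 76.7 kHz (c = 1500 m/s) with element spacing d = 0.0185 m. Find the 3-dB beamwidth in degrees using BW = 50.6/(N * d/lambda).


Step 1: lambda = 1500/76700 = 0.01956 m
Step 2: d/lambda = 0.0185/0.01956 = 0.9458
Step 3: BW = 50.6/(N * d/lambda) = 50.6/(51 * 0.9458) = 1.05

1.05 deg


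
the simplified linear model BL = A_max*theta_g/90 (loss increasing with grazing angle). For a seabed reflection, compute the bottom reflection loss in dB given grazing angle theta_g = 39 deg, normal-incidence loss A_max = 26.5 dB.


BL = A_max * theta_g / 90 = 26.5 * 39 / 90 = 11.48

11.48 dB


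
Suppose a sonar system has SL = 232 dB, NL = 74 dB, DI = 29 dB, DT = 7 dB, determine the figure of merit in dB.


FOM = SL - NL + DI - DT = 232 - 74 + 29 - 7 = 180

180 dB


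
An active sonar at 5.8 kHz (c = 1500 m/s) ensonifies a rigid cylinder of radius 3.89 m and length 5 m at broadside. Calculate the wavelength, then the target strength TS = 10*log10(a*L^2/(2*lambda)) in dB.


Step 1: lambda = c/f = 1500/5800 = 0.25862 m
Step 2: TS = 10*log10(a*L^2/(2*lambda)) = 10*log10(3.89*5^2/(2*0.25862)) = 22.74

22.74 dB


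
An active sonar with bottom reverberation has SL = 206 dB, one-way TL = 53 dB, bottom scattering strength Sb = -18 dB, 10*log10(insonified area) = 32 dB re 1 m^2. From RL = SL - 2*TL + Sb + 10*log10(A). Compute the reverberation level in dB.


RL = SL - 2*TL + Sb + 10*log10(A) = 206 - 2*53 + (-18) + 32 = 114

114 dB


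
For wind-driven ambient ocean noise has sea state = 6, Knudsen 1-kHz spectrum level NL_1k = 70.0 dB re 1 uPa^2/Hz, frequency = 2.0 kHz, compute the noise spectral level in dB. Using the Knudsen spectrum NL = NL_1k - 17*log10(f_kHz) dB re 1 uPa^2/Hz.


NL = NL_1k - 17*log10(f_kHz) = 70.0 - 17*log10(2.0) = 70.0 - (5.12) = 64.88

64.88 dB


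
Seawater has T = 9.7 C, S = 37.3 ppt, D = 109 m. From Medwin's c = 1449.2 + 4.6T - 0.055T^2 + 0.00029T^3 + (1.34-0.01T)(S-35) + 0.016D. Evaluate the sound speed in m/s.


c = 1449.2 + 4.6*9.7 - 0.055*9.7^2 + 0.00029*9.7^3 + (1.34 - 0.01*9.7)*(37.3 - 35) + 0.016*109 = 1493.51

1493.51 m/s


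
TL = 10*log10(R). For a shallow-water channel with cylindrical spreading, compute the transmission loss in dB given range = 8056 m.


39.06 dB


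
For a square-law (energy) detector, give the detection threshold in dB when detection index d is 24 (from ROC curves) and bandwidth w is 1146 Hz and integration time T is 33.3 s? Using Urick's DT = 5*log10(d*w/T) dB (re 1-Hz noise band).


14.58 dB


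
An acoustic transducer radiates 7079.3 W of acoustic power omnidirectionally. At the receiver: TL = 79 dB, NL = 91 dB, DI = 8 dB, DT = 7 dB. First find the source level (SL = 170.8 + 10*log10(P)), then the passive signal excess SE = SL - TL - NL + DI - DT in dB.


Step 1: SL = 170.8 + 10*log10(7079.3) = 209.3 dB
Step 2: SE = SL - TL - NL + DI - DT = 209.3 - 79 - 91 + 8 - 7 = 40.3

40.3 dB


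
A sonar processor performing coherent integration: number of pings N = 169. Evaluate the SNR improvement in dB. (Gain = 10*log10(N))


Gain = 10*log10(169) = 22.28

22.28 dB


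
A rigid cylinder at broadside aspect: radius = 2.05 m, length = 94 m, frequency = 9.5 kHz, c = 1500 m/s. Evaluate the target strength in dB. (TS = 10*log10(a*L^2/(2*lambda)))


47.59 dB


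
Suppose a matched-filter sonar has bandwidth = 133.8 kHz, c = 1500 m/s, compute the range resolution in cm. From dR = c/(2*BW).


0.56 cm


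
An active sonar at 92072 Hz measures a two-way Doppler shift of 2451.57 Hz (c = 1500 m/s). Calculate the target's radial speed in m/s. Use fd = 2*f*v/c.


From fd = 2*f*v/c, v = c*fd/(2*f) = 1500 * 2451.57 / (2*92072) = 19.97

19.97 m/s


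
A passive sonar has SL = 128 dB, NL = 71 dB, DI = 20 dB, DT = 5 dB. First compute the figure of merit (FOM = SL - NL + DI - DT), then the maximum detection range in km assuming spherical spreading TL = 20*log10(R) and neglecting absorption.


Step 1: FOM = SL - NL + DI - DT = 128 - 71 + 20 - 5 = 72 dB
Step 2: at max range FOM = TL = 20*log10(R), so R = 10^(72/20) = 3981.07 m = 3.98 km

3.98 km


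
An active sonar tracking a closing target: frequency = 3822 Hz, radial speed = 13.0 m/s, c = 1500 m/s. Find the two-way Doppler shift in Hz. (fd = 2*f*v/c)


fd = 2*f*v/c = 2 * 3822 * 13.0 / 1500 = 66.25

66.25 Hz


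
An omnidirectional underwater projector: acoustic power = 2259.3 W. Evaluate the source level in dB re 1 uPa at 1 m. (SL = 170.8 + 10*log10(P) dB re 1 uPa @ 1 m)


SL = 170.8 + 10*log10(2259.3) = 170.8 + 33.54 = 204.34

204.34 dB


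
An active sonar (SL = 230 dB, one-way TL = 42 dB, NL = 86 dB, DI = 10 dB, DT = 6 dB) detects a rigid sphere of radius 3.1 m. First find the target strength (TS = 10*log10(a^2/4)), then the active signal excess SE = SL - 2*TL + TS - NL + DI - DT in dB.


Step 1: TS = 10*log10(3.1^2/4) = 3.81 dB
Step 2: SE = SL - 2*TL + TS - NL + DI - DT = 230 - 2*42 + (3.81) - 86 + 10 - 6 = 67.81

67.81 dB


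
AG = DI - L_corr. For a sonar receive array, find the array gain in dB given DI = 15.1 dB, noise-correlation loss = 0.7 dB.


14.4 dB


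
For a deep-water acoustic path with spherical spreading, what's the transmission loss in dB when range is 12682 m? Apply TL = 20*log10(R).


TL = 20*log10(12682) = 82.06

82.06 dB


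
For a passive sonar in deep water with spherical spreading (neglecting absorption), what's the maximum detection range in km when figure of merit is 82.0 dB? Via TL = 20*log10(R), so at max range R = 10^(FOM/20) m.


At max range FOM = TL, so 20*log10(R) = 82.0
R = 10^(82.0/20) = 12589.25 m = 12.59 km

12.59 km


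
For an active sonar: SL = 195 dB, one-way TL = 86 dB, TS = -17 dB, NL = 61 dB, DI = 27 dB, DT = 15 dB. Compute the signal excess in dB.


-43 dB


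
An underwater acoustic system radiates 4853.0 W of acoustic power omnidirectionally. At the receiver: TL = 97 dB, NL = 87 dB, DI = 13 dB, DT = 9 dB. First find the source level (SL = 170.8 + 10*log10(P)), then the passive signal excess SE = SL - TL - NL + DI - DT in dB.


Step 1: SL = 170.8 + 10*log10(4853.0) = 207.66 dB
Step 2: SE = SL - TL - NL + DI - DT = 207.66 - 97 - 87 + 13 - 9 = 27.66

27.66 dB


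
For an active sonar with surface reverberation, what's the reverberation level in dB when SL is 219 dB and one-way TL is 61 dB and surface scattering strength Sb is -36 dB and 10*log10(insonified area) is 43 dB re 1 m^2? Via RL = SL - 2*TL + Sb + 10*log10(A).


RL = SL - 2*TL + Sb + 10*log10(A) = 219 - 2*61 + (-36) + 43 = 104

104 dB


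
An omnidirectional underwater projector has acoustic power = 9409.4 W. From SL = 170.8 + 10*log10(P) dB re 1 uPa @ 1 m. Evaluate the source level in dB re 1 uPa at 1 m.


210.54 dB


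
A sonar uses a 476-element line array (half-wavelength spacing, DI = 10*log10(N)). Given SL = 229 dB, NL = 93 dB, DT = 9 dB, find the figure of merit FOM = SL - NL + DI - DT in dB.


153.78 dB


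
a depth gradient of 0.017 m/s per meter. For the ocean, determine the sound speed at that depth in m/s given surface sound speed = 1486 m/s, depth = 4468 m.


1561.956 m/s


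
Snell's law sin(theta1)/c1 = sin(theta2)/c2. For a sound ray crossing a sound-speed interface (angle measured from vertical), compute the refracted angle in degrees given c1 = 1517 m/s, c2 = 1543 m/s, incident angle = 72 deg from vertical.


sin(theta2) = (c2/c1)*sin(theta1) = (1543/1517)*sin(72 deg) = 0.96736
theta2 = arcsin(0.96736) = 75.32

75.32 deg


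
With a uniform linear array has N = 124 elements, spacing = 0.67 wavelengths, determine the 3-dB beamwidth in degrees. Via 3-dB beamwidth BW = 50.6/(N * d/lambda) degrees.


BW = 50.6 / (124 * 0.67) = 50.6 / 83.08 = 0.61

0.61 deg


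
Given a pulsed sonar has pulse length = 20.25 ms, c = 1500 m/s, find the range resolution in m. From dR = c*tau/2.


dR = c*tau/2 = 1500 * 20.25e-3 / 2 = 15.1875

15.1875 m


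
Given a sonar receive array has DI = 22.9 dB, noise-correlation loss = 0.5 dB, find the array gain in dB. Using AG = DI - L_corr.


AG = DI - L_corr = 22.9 - 0.5 = 22.4

22.4 dB


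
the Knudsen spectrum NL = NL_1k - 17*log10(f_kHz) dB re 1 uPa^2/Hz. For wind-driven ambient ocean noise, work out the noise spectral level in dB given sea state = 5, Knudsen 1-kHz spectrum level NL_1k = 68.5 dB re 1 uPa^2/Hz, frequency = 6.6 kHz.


NL = NL_1k - 17*log10(f_kHz) = 68.5 - 17*log10(6.6) = 68.5 - (13.93) = 54.57

54.57 dB


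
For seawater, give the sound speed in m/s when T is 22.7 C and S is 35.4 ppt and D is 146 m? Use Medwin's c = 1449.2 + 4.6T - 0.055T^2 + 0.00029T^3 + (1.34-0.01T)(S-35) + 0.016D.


c = 1449.2 + 4.6*22.7 - 0.055*22.7^2 + 0.00029*22.7^3 + (1.34 - 0.01*22.7)*(35.4 - 35) + 0.016*146 = 1531.45

1531.45 m/s


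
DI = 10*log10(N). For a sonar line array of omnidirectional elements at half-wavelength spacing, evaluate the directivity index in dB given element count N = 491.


DI = 10*log10(491) = 26.91

26.91 dB


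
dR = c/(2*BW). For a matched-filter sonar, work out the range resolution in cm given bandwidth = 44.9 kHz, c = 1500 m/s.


dR = c/(2*BW) = 1500 / (2 * 44.9e3) = 0.0167 m = 1.67 cm

1.67 cm


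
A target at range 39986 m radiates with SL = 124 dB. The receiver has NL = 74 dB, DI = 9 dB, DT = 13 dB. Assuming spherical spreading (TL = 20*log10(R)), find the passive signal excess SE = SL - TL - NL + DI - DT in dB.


-46.04 dB


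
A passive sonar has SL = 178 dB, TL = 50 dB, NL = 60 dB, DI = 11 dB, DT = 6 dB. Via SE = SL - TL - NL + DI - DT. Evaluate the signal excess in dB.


73 dB


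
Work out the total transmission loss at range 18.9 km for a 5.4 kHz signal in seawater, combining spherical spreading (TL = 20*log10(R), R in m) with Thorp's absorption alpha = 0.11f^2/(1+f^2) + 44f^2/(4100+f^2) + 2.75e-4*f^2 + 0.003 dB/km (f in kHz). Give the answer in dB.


93.62 dB


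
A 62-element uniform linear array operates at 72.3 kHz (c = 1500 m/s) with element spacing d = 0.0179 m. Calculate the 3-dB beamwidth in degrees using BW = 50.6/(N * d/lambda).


0.95 deg


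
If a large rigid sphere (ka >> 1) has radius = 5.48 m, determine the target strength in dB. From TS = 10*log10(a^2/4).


TS = 10*log10(5.48^2 / 4) = 10*log10(7.5076) = 8.76

8.76 dB


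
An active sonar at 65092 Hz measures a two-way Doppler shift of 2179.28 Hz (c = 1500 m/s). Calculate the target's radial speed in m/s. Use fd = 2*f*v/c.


25.11 m/s


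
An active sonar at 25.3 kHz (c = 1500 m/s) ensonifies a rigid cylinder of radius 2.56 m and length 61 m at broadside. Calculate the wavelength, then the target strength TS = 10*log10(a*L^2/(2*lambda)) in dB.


Step 1: lambda = c/f = 1500/25300 = 0.05929 m
Step 2: TS = 10*log10(a*L^2/(2*lambda)) = 10*log10(2.56*61^2/(2*0.05929)) = 49.05

49.05 dB


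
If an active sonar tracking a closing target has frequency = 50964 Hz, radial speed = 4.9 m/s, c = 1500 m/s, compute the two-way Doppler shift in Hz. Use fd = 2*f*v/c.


fd = 2*f*v/c = 2 * 50964 * 4.9 / 1500 = 332.96

332.96 Hz


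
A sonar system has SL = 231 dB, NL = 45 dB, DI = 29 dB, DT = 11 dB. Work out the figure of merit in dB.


FOM = SL - NL + DI - DT = 231 - 45 + 29 - 11 = 204

204 dB


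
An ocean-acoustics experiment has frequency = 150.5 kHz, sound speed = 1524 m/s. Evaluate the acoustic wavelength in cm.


lambda = c/f = 1524 / 150500 = 0.0101 m = 1.01 cm

1.01 cm


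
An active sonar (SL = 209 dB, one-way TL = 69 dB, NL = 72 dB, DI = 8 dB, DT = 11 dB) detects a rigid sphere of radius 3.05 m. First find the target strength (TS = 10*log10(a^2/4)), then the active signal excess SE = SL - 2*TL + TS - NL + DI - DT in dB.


Step 1: TS = 10*log10(3.05^2/4) = 3.67 dB
Step 2: SE = SL - 2*TL + TS - NL + DI - DT = 209 - 2*69 + (3.67) - 72 + 8 - 11 = -0.33

-0.33 dB


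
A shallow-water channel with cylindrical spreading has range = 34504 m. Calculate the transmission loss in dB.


TL = 10*log10(34504) = 45.38

45.38 dB


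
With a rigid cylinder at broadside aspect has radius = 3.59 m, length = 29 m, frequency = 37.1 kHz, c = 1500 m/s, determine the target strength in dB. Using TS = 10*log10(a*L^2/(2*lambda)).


45.72 dB


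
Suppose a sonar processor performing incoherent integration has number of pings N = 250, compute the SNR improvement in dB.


Gain = 5*log10(250) = 11.99

11.99 dB


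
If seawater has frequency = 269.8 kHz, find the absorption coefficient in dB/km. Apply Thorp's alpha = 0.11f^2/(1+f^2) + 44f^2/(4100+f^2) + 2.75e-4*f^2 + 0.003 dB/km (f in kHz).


f^2 = 72792.04
alpha = 0.11*72792.04/(1+72792.04) + 44*72792.04/(4100+72792.04) + 2.75e-4*72792.04 + 0.003 = 61.785

61.785 dB/km


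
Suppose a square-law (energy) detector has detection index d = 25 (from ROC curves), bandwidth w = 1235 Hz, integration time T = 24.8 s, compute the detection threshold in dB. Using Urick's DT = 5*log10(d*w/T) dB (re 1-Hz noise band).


15.48 dB


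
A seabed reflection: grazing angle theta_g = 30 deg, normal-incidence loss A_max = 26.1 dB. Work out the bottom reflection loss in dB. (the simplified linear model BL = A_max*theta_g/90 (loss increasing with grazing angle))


BL = A_max * theta_g / 90 = 26.1 * 30 / 90 = 8.7

8.7 dB


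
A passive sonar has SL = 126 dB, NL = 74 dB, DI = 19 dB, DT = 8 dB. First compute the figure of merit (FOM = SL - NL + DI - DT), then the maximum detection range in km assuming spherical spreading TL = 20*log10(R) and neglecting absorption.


Step 1: FOM = SL - NL + DI - DT = 126 - 74 + 19 - 8 = 63 dB
Step 2: at max range FOM = TL = 20*log10(R), so R = 10^(63/20) = 1412.54 m = 1.41 km

1.41 km


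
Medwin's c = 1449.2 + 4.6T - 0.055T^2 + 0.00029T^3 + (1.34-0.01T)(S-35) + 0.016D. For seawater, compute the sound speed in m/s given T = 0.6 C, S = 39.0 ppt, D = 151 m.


c = 1449.2 + 4.6*0.6 - 0.055*0.6^2 + 0.00029*0.6^3 + (1.34 - 0.01*0.6)*(39.0 - 35) + 0.016*151 = 1459.69

1459.69 m/s


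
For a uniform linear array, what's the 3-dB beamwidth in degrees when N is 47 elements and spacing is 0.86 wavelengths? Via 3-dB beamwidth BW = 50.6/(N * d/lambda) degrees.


1.25 deg


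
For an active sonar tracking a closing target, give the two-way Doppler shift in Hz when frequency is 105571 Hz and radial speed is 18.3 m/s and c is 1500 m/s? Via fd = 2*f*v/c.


fd = 2*f*v/c = 2 * 105571 * 18.3 / 1500 = 2575.93

2575.93 Hz


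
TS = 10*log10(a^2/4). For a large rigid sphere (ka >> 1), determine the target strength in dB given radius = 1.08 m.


TS = 10*log10(1.08^2 / 4) = 10*log10(0.2916) = -5.35

-5.35 dB


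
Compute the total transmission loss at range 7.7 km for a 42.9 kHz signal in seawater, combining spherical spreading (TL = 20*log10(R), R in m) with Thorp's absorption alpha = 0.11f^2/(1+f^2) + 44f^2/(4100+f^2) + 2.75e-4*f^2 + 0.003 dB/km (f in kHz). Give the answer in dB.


Step 1 (Thorp): alpha = 0.11*1840.41/(1+1840.41) + 44*1840.41/(4100+1840.41) + 2.75e-4*1840.41 + 0.003 = 14.2508 dB/km
Step 2: TL_spread = 20*log10(7700) = 77.73 dB
Step 3: TL_abs = alpha*R = 14.2508 * 7.7 = 109.73 dB
Step 4: TL_total = 77.73 + 109.73 = 187.46

187.46 dB


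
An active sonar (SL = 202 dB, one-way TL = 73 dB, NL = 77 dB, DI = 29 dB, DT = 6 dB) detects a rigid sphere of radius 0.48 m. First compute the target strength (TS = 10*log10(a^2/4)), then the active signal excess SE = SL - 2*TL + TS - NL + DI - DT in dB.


Step 1: TS = 10*log10(0.48^2/4) = -12.4 dB
Step 2: SE = SL - 2*TL + TS - NL + DI - DT = 202 - 2*73 + (-12.4) - 77 + 29 - 6 = -10.4

-10.4 dB


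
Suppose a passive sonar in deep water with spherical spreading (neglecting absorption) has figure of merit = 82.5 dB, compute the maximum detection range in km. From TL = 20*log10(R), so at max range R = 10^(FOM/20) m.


At max range FOM = TL, so 20*log10(R) = 82.5
R = 10^(82.5/20) = 13335.21 m = 13.34 km

13.34 km


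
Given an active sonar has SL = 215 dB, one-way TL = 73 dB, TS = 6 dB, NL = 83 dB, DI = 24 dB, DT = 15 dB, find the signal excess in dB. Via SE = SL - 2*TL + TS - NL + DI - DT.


SE = SL - 2*TL + TS - NL + DI - DT = 215 - 2*73 + (6) - 83 + 24 - 15 = 1

1 dB


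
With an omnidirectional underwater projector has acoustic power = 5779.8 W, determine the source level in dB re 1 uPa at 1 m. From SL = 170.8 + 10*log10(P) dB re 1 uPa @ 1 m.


SL = 170.8 + 10*log10(5779.8) = 170.8 + 37.62 = 208.42

208.42 dB


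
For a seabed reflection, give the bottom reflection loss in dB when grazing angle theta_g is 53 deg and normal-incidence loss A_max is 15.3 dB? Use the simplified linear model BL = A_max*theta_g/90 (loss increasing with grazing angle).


BL = A_max * theta_g / 90 = 15.3 * 53 / 90 = 9.01

9.01 dB


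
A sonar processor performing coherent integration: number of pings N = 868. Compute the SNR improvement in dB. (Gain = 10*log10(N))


Gain = 10*log10(868) = 29.39

29.39 dB


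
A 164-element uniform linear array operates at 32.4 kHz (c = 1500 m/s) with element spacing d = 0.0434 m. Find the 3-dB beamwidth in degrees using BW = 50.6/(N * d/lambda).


Step 1: lambda = 1500/32400 = 0.0463 m
Step 2: d/lambda = 0.0434/0.0463 = 0.9374
Step 3: BW = 50.6/(N * d/lambda) = 50.6/(164 * 0.9374) = 0.33

0.33 deg


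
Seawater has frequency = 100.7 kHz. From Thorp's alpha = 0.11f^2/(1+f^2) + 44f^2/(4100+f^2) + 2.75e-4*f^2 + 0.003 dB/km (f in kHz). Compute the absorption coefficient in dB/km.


34.234 dB/km


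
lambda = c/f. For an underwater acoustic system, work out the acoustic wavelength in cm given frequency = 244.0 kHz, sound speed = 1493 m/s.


lambda = c/f = 1493 / 244000 = 0.0061 m = 0.61 cm

0.61 cm


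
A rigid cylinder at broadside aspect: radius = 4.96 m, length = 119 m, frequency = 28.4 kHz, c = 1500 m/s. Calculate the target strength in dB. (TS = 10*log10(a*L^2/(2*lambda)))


lambda = 1500/28400 = 0.05282 m
TS = 10*log10(4.96*119^2/(2*0.05282)) = 58.23

58.23 dB


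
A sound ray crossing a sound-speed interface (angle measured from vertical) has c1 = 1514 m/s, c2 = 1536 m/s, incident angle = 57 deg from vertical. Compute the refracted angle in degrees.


sin(theta2) = (c2/c1)*sin(theta1) = (1536/1514)*sin(57 deg) = 0.85086
theta2 = arcsin(0.85086) = 58.31

58.31 deg


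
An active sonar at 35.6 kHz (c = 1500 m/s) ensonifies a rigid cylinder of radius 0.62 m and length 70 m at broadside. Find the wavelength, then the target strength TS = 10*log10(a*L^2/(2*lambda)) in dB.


Step 1: lambda = c/f = 1500/35600 = 0.04213 m
Step 2: TS = 10*log10(a*L^2/(2*lambda)) = 10*log10(0.62*70^2/(2*0.04213)) = 45.57

45.57 dB


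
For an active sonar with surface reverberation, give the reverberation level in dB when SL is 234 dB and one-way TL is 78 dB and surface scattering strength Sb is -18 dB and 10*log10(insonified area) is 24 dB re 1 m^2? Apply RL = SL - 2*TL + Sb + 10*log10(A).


RL = SL - 2*TL + Sb + 10*log10(A) = 234 - 2*78 + (-18) + 24 = 84

84 dB


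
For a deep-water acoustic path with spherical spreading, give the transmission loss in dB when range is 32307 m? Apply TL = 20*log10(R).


TL = 20*log10(32307) = 90.19

90.19 dB


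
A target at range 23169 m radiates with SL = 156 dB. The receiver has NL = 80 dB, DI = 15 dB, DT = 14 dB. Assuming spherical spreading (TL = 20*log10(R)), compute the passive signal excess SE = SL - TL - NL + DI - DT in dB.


-10.3 dB


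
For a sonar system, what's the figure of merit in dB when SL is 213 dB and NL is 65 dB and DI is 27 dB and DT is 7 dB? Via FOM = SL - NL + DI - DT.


FOM = SL - NL + DI - DT = 213 - 65 + 27 - 7 = 168

168 dB


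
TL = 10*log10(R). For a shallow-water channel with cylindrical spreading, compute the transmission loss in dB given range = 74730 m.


48.73 dB


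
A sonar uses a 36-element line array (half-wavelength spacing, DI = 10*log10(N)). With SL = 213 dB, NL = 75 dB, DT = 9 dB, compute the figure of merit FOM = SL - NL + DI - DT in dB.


Step 1: DI = 10*log10(36) = 15.56 dB
Step 2: FOM = SL - NL + DI - DT = 213 - 75 + 15.56 - 9 = 144.56

144.56 dB


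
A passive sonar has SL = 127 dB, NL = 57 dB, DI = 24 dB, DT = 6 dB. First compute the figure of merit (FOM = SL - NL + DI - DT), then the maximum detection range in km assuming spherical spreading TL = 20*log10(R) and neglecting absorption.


Step 1: FOM = SL - NL + DI - DT = 127 - 57 + 24 - 6 = 88 dB
Step 2: at max range FOM = TL = 20*log10(R), so R = 10^(88/20) = 25118.86 m = 25.12 km

25.12 km


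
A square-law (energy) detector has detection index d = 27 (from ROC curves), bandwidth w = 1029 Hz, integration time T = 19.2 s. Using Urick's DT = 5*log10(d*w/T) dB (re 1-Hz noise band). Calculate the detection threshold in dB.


DT = 5*log10(d*w/T) = 5*log10(27 * 1029 / 19.2) = 5*log10(1447.03) = 15.8

15.8 dB


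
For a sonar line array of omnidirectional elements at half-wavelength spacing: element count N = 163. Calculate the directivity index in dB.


22.12 dB


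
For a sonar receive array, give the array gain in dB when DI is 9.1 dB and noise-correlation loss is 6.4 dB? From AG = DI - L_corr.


AG = DI - L_corr = 9.1 - 6.4 = 2.7

2.7 dB


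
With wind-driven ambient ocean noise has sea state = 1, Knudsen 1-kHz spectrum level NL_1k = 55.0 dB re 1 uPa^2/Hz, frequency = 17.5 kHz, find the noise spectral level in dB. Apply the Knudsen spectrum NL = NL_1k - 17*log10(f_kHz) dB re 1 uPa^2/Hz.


NL = NL_1k - 17*log10(f_kHz) = 55.0 - 17*log10(17.5) = 55.0 - (21.13) = 33.87

33.87 dB


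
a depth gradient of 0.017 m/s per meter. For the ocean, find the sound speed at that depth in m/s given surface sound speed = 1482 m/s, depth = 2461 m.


c = 1482 + 0.017 * 2461 = 1523.837

1523.837 m/s


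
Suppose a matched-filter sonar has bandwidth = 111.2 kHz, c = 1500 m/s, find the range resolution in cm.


dR = c/(2*BW) = 1500 / (2 * 111.2e3) = 0.0067 m = 0.67 cm

0.67 cm


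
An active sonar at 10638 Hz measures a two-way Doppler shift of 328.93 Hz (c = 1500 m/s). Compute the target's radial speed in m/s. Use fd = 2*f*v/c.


From fd = 2*f*v/c, v = c*fd/(2*f) = 1500 * 328.93 / (2*10638) = 23.19

23.19 m/s


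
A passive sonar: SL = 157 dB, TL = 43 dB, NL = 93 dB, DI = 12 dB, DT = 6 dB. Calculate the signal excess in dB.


SE = SL - TL - NL + DI - DT = 157 - 43 - 93 + 12 - 6 = 27

27 dB


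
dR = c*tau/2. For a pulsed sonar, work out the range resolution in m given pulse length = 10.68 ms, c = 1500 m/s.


dR = c*tau/2 = 1500 * 10.68e-3 / 2 = 8.01

8.01 m


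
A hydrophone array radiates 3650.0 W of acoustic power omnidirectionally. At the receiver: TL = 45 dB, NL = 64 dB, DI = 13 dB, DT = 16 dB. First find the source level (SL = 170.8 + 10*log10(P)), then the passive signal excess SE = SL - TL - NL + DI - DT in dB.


Step 1: SL = 170.8 + 10*log10(3650.0) = 206.42 dB
Step 2: SE = SL - TL - NL + DI - DT = 206.42 - 45 - 64 + 13 - 16 = 94.42

94.42 dB


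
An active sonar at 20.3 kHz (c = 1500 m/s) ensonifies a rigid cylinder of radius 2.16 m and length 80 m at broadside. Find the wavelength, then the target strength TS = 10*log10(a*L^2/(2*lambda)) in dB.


Step 1: lambda = c/f = 1500/20300 = 0.07389 m
Step 2: TS = 10*log10(a*L^2/(2*lambda)) = 10*log10(2.16*80^2/(2*0.07389)) = 49.71

49.71 dB


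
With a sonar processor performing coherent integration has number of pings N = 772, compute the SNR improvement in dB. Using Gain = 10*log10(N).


Gain = 10*log10(772) = 28.88

28.88 dB


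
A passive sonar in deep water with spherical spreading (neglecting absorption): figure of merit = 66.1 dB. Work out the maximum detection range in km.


At max range FOM = TL, so 20*log10(R) = 66.1
R = 10^(66.1/20) = 2018.37 m = 2.02 km

2.02 km


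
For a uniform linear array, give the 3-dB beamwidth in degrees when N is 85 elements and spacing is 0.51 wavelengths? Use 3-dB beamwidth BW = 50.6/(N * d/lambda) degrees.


BW = 50.6 / (85 * 0.51) = 50.6 / 43.35 = 1.17

1.17 deg


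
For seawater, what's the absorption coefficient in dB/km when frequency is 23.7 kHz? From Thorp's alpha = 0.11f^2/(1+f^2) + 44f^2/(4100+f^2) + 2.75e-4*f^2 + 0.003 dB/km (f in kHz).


f^2 = 561.69
alpha = 0.11*561.69/(1+561.69) + 44*561.69/(4100+561.69) + 2.75e-4*561.69 + 0.003 = 5.569

5.569 dB/km


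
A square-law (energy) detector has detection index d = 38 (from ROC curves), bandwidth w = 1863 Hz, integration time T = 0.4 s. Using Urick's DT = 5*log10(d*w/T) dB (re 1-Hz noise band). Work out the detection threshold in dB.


DT = 5*log10(d*w/T) = 5*log10(38 * 1863 / 0.4) = 5*log10(176985.0) = 26.24

26.24 dB


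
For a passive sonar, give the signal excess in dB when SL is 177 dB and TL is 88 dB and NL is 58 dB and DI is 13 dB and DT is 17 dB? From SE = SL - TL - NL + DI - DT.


SE = SL - TL - NL + DI - DT = 177 - 88 - 58 + 13 - 17 = 27

27 dB


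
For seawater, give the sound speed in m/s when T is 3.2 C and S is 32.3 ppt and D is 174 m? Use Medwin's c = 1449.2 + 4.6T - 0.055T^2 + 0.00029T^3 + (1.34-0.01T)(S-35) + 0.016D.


1462.62 m/s


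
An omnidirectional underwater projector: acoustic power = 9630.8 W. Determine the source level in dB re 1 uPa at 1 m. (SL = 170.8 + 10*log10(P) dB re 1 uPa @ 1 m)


210.64 dB


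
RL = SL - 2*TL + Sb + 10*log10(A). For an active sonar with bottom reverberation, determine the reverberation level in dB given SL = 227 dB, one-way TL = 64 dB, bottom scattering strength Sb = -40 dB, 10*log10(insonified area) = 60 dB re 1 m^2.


RL = SL - 2*TL + Sb + 10*log10(A) = 227 - 2*64 + (-40) + 60 = 119

119 dB


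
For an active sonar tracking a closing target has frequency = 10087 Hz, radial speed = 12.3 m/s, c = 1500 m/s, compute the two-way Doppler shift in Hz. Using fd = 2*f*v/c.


fd = 2*f*v/c = 2 * 10087 * 12.3 / 1500 = 165.43

165.43 Hz


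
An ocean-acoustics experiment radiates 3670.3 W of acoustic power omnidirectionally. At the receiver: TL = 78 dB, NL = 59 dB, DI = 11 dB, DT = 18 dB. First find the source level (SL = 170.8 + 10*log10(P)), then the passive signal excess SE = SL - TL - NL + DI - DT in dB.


Step 1: SL = 170.8 + 10*log10(3670.3) = 206.45 dB
Step 2: SE = SL - TL - NL + DI - DT = 206.45 - 78 - 59 + 11 - 18 = 62.45

62.45 dB


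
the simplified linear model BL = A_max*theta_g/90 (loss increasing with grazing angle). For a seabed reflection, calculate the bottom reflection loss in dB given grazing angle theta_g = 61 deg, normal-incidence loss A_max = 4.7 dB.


BL = A_max * theta_g / 90 = 4.7 * 61 / 90 = 3.19

3.19 dB


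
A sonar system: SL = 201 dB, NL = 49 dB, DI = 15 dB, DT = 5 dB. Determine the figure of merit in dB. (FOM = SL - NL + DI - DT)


FOM = SL - NL + DI - DT = 201 - 49 + 15 - 5 = 162

162 dB


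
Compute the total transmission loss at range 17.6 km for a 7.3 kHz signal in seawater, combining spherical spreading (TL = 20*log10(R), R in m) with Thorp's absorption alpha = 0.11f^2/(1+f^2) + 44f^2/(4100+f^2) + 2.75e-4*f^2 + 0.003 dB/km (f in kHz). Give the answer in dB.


Step 1 (Thorp): alpha = 0.11*53.29/(1+53.29) + 44*53.29/(4100+53.29) + 2.75e-4*53.29 + 0.003 = 0.6902 dB/km
Step 2: TL_spread = 20*log10(17600) = 84.91 dB
Step 3: TL_abs = alpha*R = 0.6902 * 17.6 = 12.15 dB
Step 4: TL_total = 84.91 + 12.15 = 97.06

97.06 dB


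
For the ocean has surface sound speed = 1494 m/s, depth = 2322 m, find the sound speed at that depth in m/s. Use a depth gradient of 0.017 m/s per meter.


1533.474 m/s


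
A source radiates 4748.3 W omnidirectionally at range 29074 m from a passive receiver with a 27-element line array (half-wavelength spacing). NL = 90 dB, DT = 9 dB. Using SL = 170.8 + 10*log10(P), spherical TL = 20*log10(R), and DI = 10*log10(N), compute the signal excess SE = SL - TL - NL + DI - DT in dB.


Step 1: SL = 170.8 + 10*log10(4748.3) = 207.57 dB
Step 2: TL = 20*log10(29074) = 89.27 dB
Step 3: DI = 10*log10(27) = 14.31 dB
Step 4: SE = SL - TL - NL + DI - DT = 207.57 - 89.27 - 90 + 14.31 - 9 = 33.61

33.61 dB


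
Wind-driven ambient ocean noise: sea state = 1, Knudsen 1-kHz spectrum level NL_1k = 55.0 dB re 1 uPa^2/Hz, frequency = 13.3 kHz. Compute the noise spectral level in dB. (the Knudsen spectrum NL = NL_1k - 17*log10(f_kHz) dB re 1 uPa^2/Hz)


35.89 dB


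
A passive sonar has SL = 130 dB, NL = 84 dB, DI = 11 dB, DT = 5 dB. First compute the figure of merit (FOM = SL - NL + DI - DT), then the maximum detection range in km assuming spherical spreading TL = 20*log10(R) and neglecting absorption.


Step 1: FOM = SL - NL + DI - DT = 130 - 84 + 11 - 5 = 52 dB
Step 2: at max range FOM = TL = 20*log10(R), so R = 10^(52/20) = 398.11 m = 0.4 km

0.4 km


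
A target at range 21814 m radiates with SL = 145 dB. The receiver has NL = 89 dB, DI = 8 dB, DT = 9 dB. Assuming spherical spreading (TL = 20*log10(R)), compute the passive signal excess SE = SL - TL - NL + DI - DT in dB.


Step 1: TL = 20*log10(21814) = 86.77 dB
Step 2: SE = 145 - 86.77 - 89 + 8 - 9 = -31.77

-31.77 dB


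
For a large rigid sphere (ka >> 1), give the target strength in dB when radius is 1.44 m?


TS = 10*log10(1.44^2 / 4) = 10*log10(0.5184) = -2.85

-2.85 dB


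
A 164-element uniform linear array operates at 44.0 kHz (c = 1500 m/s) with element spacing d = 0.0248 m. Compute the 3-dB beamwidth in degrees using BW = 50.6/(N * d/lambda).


Step 1: lambda = 1500/44000 = 0.03409 m
Step 2: d/lambda = 0.0248/0.03409 = 0.7275
Step 3: BW = 50.6/(N * d/lambda) = 50.6/(164 * 0.7275) = 0.42

0.42 deg


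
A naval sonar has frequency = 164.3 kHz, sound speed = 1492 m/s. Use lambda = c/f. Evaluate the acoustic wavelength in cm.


lambda = c/f = 1492 / 164300 = 0.0091 m = 0.91 cm

0.91 cm


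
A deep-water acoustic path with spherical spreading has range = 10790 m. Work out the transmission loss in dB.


80.66 dB


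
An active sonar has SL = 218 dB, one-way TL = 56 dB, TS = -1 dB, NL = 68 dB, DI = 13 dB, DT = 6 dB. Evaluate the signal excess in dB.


SE = SL - 2*TL + TS - NL + DI - DT = 218 - 2*56 + (-1) - 68 + 13 - 6 = 44

44 dB


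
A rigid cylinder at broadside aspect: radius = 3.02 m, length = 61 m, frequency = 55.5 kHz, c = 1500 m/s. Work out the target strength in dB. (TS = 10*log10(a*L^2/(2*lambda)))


53.18 dB


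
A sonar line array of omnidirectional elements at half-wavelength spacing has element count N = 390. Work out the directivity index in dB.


DI = 10*log10(390) = 25.91

25.91 dB


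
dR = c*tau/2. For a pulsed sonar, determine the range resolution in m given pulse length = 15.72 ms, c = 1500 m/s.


dR = c*tau/2 = 1500 * 15.72e-3 / 2 = 11.79

11.79 m


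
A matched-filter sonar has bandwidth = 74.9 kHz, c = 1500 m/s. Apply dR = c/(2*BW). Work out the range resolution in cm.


dR = c/(2*BW) = 1500 / (2 * 74.9e3) = 0.01 m = 1.0 cm

1.0 cm


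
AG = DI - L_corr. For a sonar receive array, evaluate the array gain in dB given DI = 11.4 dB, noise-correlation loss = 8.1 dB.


3.3 dB


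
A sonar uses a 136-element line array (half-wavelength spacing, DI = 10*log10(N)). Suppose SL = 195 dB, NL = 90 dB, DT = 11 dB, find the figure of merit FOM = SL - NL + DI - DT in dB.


Step 1: DI = 10*log10(136) = 21.34 dB
Step 2: FOM = SL - NL + DI - DT = 195 - 90 + 21.34 - 11 = 115.34

115.34 dB


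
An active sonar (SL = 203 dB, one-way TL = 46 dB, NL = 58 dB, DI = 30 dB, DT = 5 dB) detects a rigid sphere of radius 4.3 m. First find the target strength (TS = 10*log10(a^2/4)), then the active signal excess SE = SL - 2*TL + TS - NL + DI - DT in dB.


Step 1: TS = 10*log10(4.3^2/4) = 6.65 dB
Step 2: SE = SL - 2*TL + TS - NL + DI - DT = 203 - 2*46 + (6.65) - 58 + 30 - 5 = 84.65

84.65 dB


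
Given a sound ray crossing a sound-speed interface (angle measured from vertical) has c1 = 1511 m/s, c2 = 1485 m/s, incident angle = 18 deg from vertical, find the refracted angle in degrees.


sin(theta2) = (c2/c1)*sin(theta1) = (1485/1511)*sin(18 deg) = 0.3037
theta2 = arcsin(0.3037) = 17.68

17.68 deg


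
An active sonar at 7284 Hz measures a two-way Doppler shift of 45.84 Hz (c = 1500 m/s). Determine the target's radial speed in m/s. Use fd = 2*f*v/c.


4.72 m/s


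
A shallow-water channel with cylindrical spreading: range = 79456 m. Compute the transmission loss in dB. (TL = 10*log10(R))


TL = 10*log10(79456) = 49.0

49.0 dB


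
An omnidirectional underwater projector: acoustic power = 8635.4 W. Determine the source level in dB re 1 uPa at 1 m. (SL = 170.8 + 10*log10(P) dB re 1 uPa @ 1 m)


SL = 170.8 + 10*log10(8635.4) = 170.8 + 39.36 = 210.16

210.16 dB


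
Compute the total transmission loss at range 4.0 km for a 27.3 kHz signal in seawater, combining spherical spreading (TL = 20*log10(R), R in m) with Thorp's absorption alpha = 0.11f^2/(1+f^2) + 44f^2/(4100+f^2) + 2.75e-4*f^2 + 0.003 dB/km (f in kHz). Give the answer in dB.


100.38 dB


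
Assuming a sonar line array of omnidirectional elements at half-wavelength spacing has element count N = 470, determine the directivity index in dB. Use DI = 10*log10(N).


26.72 dB


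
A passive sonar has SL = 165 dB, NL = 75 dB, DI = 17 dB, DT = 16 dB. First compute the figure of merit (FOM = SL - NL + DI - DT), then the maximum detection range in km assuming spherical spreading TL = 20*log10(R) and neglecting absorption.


Step 1: FOM = SL - NL + DI - DT = 165 - 75 + 17 - 16 = 91 dB
Step 2: at max range FOM = TL = 20*log10(R), so R = 10^(91/20) = 35481.34 m = 35.48 km

35.48 km


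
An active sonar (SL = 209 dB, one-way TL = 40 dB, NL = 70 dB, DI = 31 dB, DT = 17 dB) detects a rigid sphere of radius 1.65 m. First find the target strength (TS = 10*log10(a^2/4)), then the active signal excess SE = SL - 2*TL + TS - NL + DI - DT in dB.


Step 1: TS = 10*log10(1.65^2/4) = -1.67 dB
Step 2: SE = SL - 2*TL + TS - NL + DI - DT = 209 - 2*40 + (-1.67) - 70 + 31 - 17 = 71.33

71.33 dB


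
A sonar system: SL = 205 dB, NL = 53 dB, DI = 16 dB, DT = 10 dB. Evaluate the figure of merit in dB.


FOM = SL - NL + DI - DT = 205 - 53 + 16 - 10 = 158

158 dB


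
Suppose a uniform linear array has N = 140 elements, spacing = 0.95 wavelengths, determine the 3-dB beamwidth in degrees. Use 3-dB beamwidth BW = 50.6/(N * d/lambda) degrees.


BW = 50.6 / (140 * 0.95) = 50.6 / 133.0 = 0.38

0.38 deg


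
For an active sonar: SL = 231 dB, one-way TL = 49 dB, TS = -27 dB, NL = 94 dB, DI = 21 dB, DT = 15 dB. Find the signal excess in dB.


SE = SL - 2*TL + TS - NL + DI - DT = 231 - 2*49 + (-27) - 94 + 21 - 15 = 18

18 dB
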